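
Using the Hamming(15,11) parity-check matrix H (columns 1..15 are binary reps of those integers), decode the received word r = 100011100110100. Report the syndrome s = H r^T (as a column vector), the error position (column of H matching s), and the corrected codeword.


s = (1, 0, 0, 1)^T, error position = 9, corrected codeword c = 100011101110100

Compute s = H r^T mod 2 one row at a time:
  s_1 = 0 + 0 + 1 + 1 + 0 + 1 + 0 + 0 = 3 ≡ 1 (mod 2).
  s_2 = 0 + 1 + 1 + 1 + 0 + 1 + 0 + 0 = 4 ≡ 0 (mod 2).
  s_3 = 0 + 0 + 1 + 1 + 1 + 1 + 0 + 0 = 4 ≡ 0 (mod 2).
  s_4 = 1 + 0 + 1 + 1 + 0 + 1 + 1 + 0 = 5 ≡ 1 (mod 2).
s = (1, 0, 0, 1)^T — this equals column 9 of H (binary 1001), so error is at position 9.
Correct: flip bit 9 of r = 100011100110100 to get c = 100011101110100.


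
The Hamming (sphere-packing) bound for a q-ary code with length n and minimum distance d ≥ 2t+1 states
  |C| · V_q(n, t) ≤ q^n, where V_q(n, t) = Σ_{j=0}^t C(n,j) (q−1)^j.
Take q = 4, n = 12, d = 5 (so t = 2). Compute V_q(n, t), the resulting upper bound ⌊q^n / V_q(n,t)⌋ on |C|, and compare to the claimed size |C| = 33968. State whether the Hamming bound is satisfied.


V_q(n, t) = 631, q^n = 16777216, Hamming bound = 26588, |C| = 33968 > bound (violated).

Step 1: Compute V_q(n, t) = Σ_{j=0}^2 C(n, j) (q−1)^j.
  j = 0: C(12,0)·(3)^0 = 1·1 = 1.
  j = 1: C(12,1)·(3)^1 = 12·3 = 36.
  j = 2: C(12,2)·(3)^2 = 66·9 = 594.
  V_q(n, t) = 1 + 36 + 594 = 631.
Step 2: q^n = 4^12 = 16777216.
Step 3: Hamming bound ⌊q^n / V_q(n,t)⌋ = ⌊16777216/631⌋ = 26588.
Step 4: Compare |C| = 33968 to 26588: violated.
The claimed |C| lies above the Hamming bound, so no 4-ary code of length 12 with d ≥ 5 can have 33968 codewords.


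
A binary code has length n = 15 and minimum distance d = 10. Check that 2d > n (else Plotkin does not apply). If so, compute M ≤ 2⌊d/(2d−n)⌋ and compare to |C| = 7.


Plotkin bound M ≤ 4; given |C| = 7 > bound (violated).

Check applicability: 2d = 20, n = 15.
2d − n = 5 > 0, so Plotkin applies.
Compute d/(2d−n) = 10/5 ≈ 2.0000.
⌊d/(2d−n)⌋ = 2.
Plotkin bound: M ≤ 2·2 = 4.
Given |C| = 7, check: VIOLATED.
This |C| is above the Plotkin bound, so no binary code with n = 15, d = 10 and 7 codewords exists.


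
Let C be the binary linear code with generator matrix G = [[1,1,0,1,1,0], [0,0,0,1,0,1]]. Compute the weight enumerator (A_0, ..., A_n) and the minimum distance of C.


Weight distribution: A_0 = 1, A_2 = 1, A_4 = 2. Minimum distance d = 2.

Enumerate all 2^2 = 4 messages m ∈ F_2^2.
For each, compute codeword c = mG in F_2^6, then tally its weight.
  m = 00 → c = 000000, weight = 0.
  m = 10 → c = 110110, weight = 4.
  m = 01 → c = 000101, weight = 2.
  m = 11 → c = 110011, weight = 4.
Tally weights:
  weight 0: 1 codewords.
  weight 2: 1 codewords.
  weight 4: 2 codewords.
Minimum distance d = smallest w > 0 with A_w > 0 = 2.
Sanity: Σ A_w = 4 = 2^2 = 4 ✓.


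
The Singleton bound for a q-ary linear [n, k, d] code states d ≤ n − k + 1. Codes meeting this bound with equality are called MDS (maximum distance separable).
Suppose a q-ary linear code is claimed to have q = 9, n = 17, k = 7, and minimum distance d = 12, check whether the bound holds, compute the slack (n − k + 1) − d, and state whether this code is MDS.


Singleton RHS = n − k + 1 = 11, slack = -1, bound violated (no such code; not MDS).

Singleton bound: d ≤ n − k + 1.
Here n = 17, k = 7, so n − k + 1 = 11.
Given d = 12, check d ≤ 11: NO.
Slack = (n − k + 1) − d = -1.
The slack is negative: d = 12 exceeds n − k + 1 = 11 by 1, so the Singleton bound is violated and no linear [17, 7, 12]_9 code can exist. In particular it is not MDS (MDS requires d = n − k + 1 exactly).
Description: the claimed parameters are [17, 7, 12]_9; such a code would be impossible (violates the Singleton bound).


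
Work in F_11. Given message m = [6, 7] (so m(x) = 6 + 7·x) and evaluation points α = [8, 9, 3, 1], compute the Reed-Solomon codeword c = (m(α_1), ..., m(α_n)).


c = [7, 3, 5, 2]

Message polynomial: m(x) = 6 + 7·x (mod 11).
For each evaluation point α_i, compute m(α_i) mod 11:
  α_1 = 8: Horner steps 7 → 7, so m(8) = 7.
  α_2 = 9: Horner steps 7 → 3, so m(9) = 3.
  α_3 = 3: Horner steps 7 → 5, so m(3) = 5.
  α_4 = 1: Horner steps 7 → 2, so m(1) = 2.
Codeword c = [7, 3, 5, 2] ∈ F_11^4.


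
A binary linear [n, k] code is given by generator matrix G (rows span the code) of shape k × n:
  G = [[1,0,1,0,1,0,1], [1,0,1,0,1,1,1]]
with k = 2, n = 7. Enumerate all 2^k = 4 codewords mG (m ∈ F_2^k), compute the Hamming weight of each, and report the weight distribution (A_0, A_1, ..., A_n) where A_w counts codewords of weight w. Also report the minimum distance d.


Weight distribution: A_0 = 1, A_1 = 1, A_4 = 1, A_5 = 1. Minimum distance d = 1.

Enumerate all 2^2 = 4 messages m ∈ F_2^2.
For each, compute codeword c = mG in F_2^7, then tally its weight.
  m = 00 → c = 0000000, weight = 0.
  m = 10 → c = 1010101, weight = 4.
  m = 01 → c = 1010111, weight = 5.
  m = 11 → c = 0000010, weight = 1.
Tally weights:
  weight 0: 1 codewords.
  weight 1: 1 codewords.
  weight 4: 1 codewords.
  weight 5: 1 codewords.
Minimum distance d = smallest w > 0 with A_w > 0 = 1.
Sanity: Σ A_w = 4 = 2^2 = 4 ✓.


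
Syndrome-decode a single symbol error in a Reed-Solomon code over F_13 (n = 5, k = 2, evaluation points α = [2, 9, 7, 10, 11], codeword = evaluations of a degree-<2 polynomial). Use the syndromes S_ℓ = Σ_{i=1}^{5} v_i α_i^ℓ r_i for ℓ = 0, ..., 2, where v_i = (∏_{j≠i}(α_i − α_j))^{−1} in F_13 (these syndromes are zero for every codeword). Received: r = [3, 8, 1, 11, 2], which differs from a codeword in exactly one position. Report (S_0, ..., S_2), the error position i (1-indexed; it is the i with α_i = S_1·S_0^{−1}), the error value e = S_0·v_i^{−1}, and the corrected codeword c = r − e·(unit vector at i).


S = (3, 4, 1), error at position 4, error magnitude e = 6, c = [3, 8, 1, 5, 2].

Step 1: column multipliers v_i = (∏_{j≠i}(α_i − α_j))^{−1} mod 13.
  i = 1 (α = 2): (2−9)(2−7)(2−10)(2−11) = (−7)·(−5)·(−8)·(−9) = 2520 ≡ 11, so v_1 = 11^{−1} = 6 (mod 13).
  i = 2 (α = 9): (9−2)(9−7)(9−10)(9−11) = 7·2·(−1)·(−2) = 28 ≡ 2, so v_2 = 2^{−1} = 7 (mod 13).
  i = 3 (α = 7): (7−2)(7−9)(7−10)(7−11) = 5·(−2)·(−3)·(−4) = −120 ≡ 10, so v_3 = 10^{−1} = 4 (mod 13).
  i = 4 (α = 10): (10−2)(10−9)(10−7)(10−11) = 8·1·3·(−1) = −24 ≡ 2, so v_4 = 2^{−1} = 7 (mod 13).
  i = 5 (α = 11): (11−2)(11−9)(11−7)(11−10) = 9·2·4·1 = 72 ≡ 7, so v_5 = 7^{−1} = 2 (mod 13).
  v = [6, 7, 4, 7, 2].
Step 2: syndromes of r = [3, 8, 1, 11, 2] (all sums mod 13).
  S_0 = Σ v_i r_i = 6·3 + 7·8 + 4·1 + 7·11 + 2·2 = 159 ≡ 3.
  S_1 = Σ v_i α_i r_i = 6·2·3 + 7·9·8 + 4·7·1 + 7·10·11 + 2·11·2 = 1382 ≡ 4.
  α_i^2 mod 13 = [4, 3, 10, 9, 4].
  S_2 = Σ v_i α_i^2 r_i = 6·4·3 + 7·3·8 + 4·10·1 + 7·9·11 + 2·4·2 = 989 ≡ 1.
  S = (3, 4, 1) ≠ 0, so r is not a codeword (an error is present).
Step 3: locate the error. For a single error e at position i, S_ℓ = v_i·e·α_i^ℓ, so α_err = S_1/S_0.
  S_0^{−1} = 3^{−1} = 9 (mod 13), so α_err = 4·9 = 36 ≡ 10 = α_4. Error position i = 4.
  Consistency check: S_2/S_1 = 1·10 = 10 ≡ 10 = α_err ✓ (single-error assumption holds).
Step 4: error magnitude e = S_0/v_4 = S_0·∏_{j≠4}(α_4 − α_j) = 3·2 = 6 ≡ 6 (mod 13).
Step 5: correct position 4: c_4 = r_4 − e = 11 − 6 ≡ 5 (mod 13). Hence c = [3, 8, 1, 5, 2].
  Check: interpolating c through the α_i gives m(x) = 9 + 10·x (degree < 2) with m(α_i) = c_i for every i, so c is indeed a codeword.


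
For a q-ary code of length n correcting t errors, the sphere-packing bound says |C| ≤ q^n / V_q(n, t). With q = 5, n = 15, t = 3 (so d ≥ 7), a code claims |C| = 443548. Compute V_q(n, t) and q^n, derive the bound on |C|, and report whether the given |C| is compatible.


V_q(n, t) = 30861, q^n = 30517578125, Hamming bound = 988871, |C| = 443548 ≤ bound (satisfied).

Step 1: Compute V_q(n, t) = Σ_{j=0}^3 C(n, j) (q−1)^j.
  j = 0: C(15,0)·(4)^0 = 1·1 = 1.
  j = 1: C(15,1)·(4)^1 = 15·4 = 60.
  j = 2: C(15,2)·(4)^2 = 105·16 = 1680.
  j = 3: C(15,3)·(4)^3 = 455·64 = 29120.
  V_q(n, t) = 1 + 60 + 1680 + 29120 = 30861.
Step 2: q^n = 5^15 = 30517578125.
Step 3: Hamming bound ⌊q^n / V_q(n,t)⌋ = ⌊30517578125/30861⌋ = 988871.
Step 4: Compare |C| = 443548 to 988871: satisfied.
The claimed |C| lies below the Hamming bound.


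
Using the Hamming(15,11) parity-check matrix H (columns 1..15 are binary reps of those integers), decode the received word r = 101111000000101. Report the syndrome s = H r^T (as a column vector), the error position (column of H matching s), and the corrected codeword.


s = (0, 1, 1, 1)^T, error position = 7, corrected codeword c = 101111100000101

Compute s = H r^T mod 2 one row at a time:
  s_1 = 0 + 0 + 0 + 0 + 0 + 1 + 0 + 1 = 2 ≡ 0 (mod 2).
  s_2 = 1 + 1 + 1 + 0 + 0 + 1 + 0 + 1 = 5 ≡ 1 (mod 2).
  s_3 = 0 + 1 + 1 + 0 + 0 + 0 + 0 + 1 = 3 ≡ 1 (mod 2).
  s_4 = 1 + 1 + 1 + 0 + 0 + 0 + 1 + 1 = 5 ≡ 1 (mod 2).
s = (0, 1, 1, 1)^T — this equals column 7 of H (binary 0111), so error is at position 7.
Correct: flip bit 7 of r = 101111000000101 to get c = 101111100000101.


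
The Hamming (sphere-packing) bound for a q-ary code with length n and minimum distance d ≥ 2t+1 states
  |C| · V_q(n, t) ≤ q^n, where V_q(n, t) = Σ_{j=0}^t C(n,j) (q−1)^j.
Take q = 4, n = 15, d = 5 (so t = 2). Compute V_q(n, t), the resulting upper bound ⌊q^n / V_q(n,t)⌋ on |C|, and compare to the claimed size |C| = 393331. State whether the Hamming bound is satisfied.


V_q(n, t) = 991, q^n = 1073741824, Hamming bound = 1083493, |C| = 393331 ≤ bound (satisfied).

Step 1: Compute V_q(n, t) = Σ_{j=0}^2 C(n, j) (q−1)^j.
  j = 0: C(15,0)·(3)^0 = 1·1 = 1.
  j = 1: C(15,1)·(3)^1 = 15·3 = 45.
  j = 2: C(15,2)·(3)^2 = 105·9 = 945.
  V_q(n, t) = 1 + 45 + 945 = 991.
Step 2: q^n = 4^15 = 1073741824.
Step 3: Hamming bound ⌊q^n / V_q(n,t)⌋ = ⌊1073741824/991⌋ = 1083493.
Step 4: Compare |C| = 393331 to 1083493: satisfied.
The claimed |C| lies below the Hamming bound.


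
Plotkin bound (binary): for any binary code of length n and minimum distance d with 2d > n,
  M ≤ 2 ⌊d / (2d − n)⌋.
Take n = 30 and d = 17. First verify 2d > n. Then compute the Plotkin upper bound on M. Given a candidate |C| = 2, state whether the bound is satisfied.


Plotkin bound M ≤ 8; given |C| = 2 ≤ bound (satisfied).

Check applicability: 2d = 34, n = 30.
2d − n = 4 > 0, so Plotkin applies.
Compute d/(2d−n) = 17/4 ≈ 4.2500.
⌊d/(2d−n)⌋ = 4.
Plotkin bound: M ≤ 2·4 = 8.
Given |C| = 2, check: satisfied.
This |C| is below the Plotkin bound.


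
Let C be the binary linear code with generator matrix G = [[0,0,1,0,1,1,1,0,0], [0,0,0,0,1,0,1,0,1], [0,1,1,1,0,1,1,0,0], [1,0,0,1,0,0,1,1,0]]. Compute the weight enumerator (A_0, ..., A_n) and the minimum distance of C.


Weight distribution: A_0 = 1, A_3 = 3, A_4 = 4, A_5 = 4, A_6 = 2, A_7 = 1, A_8 = 1. Minimum distance d = 3.

Enumerate all 2^4 = 16 messages m ∈ F_2^4.
For each, compute codeword c = mG in F_2^9, then tally its weight.
  m = 0000 → c = 000000000, weight = 0.
  m = 1000 → c = 001011100, weight = 4.
  m = 0100 → c = 000010101, weight = 3.
  m = 1100 → c = 001001001, weight = 3.
  m = 0010 → c = 011101100, weight = 5.
  m = 1010 → c = 010110000, weight = 3.
  m = 0110 → c = 011111001, weight = 6.
  m = 1110 → c = 010100101, weight = 4.
  m = 0001 → c = 100100110, weight = 4.
  m = 1001 → c = 101111010, weight = 6.
  m = 0101 → c = 100110011, weight = 5.
  m = 1101 → c = 101101111, weight = 7.
  m = 0011 → c = 111001010, weight = 5.
  m = 1011 → c = 110010110, weight = 5.
  m = 0111 → c = 111011111, weight = 8.
  m = 1111 → c = 110000011, weight = 4.
Tally weights:
  weight 0: 1 codewords.
  weight 3: 3 codewords.
  weight 4: 4 codewords.
  weight 5: 4 codewords.
  weight 6: 2 codewords.
  weight 7: 1 codewords.
  weight 8: 1 codewords.
Minimum distance d = smallest w > 0 with A_w > 0 = 3.
Sanity: Σ A_w = 16 = 2^4 = 16 ✓.


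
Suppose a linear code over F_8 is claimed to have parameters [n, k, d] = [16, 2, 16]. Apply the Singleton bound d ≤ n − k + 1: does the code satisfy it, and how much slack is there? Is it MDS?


Singleton RHS = n − k + 1 = 15, slack = -1, bound violated (no such code; not MDS).

Singleton bound: d ≤ n − k + 1.
Here n = 16, k = 2, so n − k + 1 = 15.
Given d = 16, check d ≤ 15: NO.
Slack = (n − k + 1) − d = -1.
The slack is negative: d = 16 exceeds n − k + 1 = 15 by 1, so the Singleton bound is violated and no linear [16, 2, 16]_8 code can exist. In particular it is not MDS (MDS requires d = n − k + 1 exactly).
Description: the claimed parameters are [16, 2, 16]_8; such a code would be impossible (violates the Singleton bound).


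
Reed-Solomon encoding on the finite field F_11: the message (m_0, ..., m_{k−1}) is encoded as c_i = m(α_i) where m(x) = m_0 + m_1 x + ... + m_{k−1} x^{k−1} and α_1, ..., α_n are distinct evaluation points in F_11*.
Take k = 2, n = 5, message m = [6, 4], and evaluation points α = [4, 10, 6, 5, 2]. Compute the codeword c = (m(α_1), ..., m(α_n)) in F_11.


c = [0, 2, 8, 4, 3]

Message polynomial: m(x) = 6 + 4·x (mod 11).
For each evaluation point α_i, compute m(α_i) mod 11:
  α_1 = 4: Horner steps 4 → 0, so m(4) = 0.
  α_2 = 10: Horner steps 4 → 2, so m(10) = 2.
  α_3 = 6: Horner steps 4 → 8, so m(6) = 8.
  α_4 = 5: Horner steps 4 → 4, so m(5) = 4.
  α_5 = 2: Horner steps 4 → 3, so m(2) = 3.
Codeword c = [0, 2, 8, 4, 3] ∈ F_11^5.


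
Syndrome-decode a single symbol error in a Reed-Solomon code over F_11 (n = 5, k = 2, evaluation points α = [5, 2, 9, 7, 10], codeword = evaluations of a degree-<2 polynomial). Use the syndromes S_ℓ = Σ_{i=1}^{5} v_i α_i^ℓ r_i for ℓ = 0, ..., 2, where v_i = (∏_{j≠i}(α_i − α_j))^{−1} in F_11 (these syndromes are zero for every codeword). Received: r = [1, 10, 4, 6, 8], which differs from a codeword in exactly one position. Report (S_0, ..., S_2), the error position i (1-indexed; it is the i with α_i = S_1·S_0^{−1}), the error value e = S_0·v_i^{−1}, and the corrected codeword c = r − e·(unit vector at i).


S = (7, 8, 6), error at position 3, error magnitude e = 4, c = [1, 10, 0, 6, 8].

Step 1: column multipliers v_i = (∏_{j≠i}(α_i − α_j))^{−1} mod 11.
  i = 1 (α = 5): (5−2)(5−9)(5−7)(5−10) = 3·(−4)·(−2)·(−5) = −120 ≡ 1, so v_1 = 1^{−1} = 1 (mod 11).
  i = 2 (α = 2): (2−5)(2−9)(2−7)(2−10) = (−3)·(−7)·(−5)·(−8) = 840 ≡ 4, so v_2 = 4^{−1} = 3 (mod 11).
  i = 3 (α = 9): (9−5)(9−2)(9−7)(9−10) = 4·7·2·(−1) = −56 ≡ 10, so v_3 = 10^{−1} = 10 (mod 11).
  i = 4 (α = 7): (7−5)(7−2)(7−9)(7−10) = 2·5·(−2)·(−3) = 60 ≡ 5, so v_4 = 5^{−1} = 9 (mod 11).
  i = 5 (α = 10): (10−5)(10−2)(10−9)(10−7) = 5·8·1·3 = 120 ≡ 10, so v_5 = 10^{−1} = 10 (mod 11).
  v = [1, 3, 10, 9, 10].
Step 2: syndromes of r = [1, 10, 4, 6, 8] (all sums mod 11).
  S_0 = Σ v_i r_i = 1·1 + 3·10 + 10·4 + 9·6 + 10·8 = 205 ≡ 7.
  S_1 = Σ v_i α_i r_i = 1·5·1 + 3·2·10 + 10·9·4 + 9·7·6 + 10·10·8 = 1603 ≡ 8.
  α_i^2 mod 11 = [3, 4, 4, 5, 1].
  S_2 = Σ v_i α_i^2 r_i = 1·3·1 + 3·4·10 + 10·4·4 + 9·5·6 + 10·1·8 = 633 ≡ 6.
  S = (7, 8, 6) ≠ 0, so r is not a codeword (an error is present).
Step 3: locate the error. For a single error e at position i, S_ℓ = v_i·e·α_i^ℓ, so α_err = S_1/S_0.
  S_0^{−1} = 7^{−1} = 8 (mod 11), so α_err = 8·8 = 64 ≡ 9 = α_3. Error position i = 3.
  Consistency check: S_2/S_1 = 6·7 = 42 ≡ 9 = α_err ✓ (single-error assumption holds).
Step 4: error magnitude e = S_0/v_3 = S_0·∏_{j≠3}(α_3 − α_j) = 7·10 = 70 ≡ 4 (mod 11).
Step 5: correct position 3: c_3 = r_3 − e = 4 − 4 ≡ 0 (mod 11). Hence c = [1, 10, 0, 6, 8].
  Check: interpolating c through the α_i gives m(x) = 5 + 8·x (degree < 2) with m(α_i) = c_i for every i, so c is indeed a codeword.


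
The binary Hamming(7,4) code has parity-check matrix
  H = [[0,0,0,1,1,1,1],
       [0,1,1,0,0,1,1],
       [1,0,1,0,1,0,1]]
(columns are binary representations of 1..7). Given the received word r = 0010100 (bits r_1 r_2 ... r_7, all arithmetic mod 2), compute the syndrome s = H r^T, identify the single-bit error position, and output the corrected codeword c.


s = (1, 1, 0)^T, error position = 6, corrected codeword c = 0010110

Compute s = H r^T mod 2 one row at a time:
  s_1 = 0 + 1 + 0 + 0 = 1 ≡ 1 (mod 2).
  s_2 = 0 + 1 + 0 + 0 = 1 ≡ 1 (mod 2).
  s_3 = 0 + 1 + 1 + 0 = 2 ≡ 0 (mod 2).
s = (1, 1, 0)^T — this equals column 6 of H (binary 110), so error is at position 6.
Correct: flip bit 6 of r = 0010100 to get c = 0010110.


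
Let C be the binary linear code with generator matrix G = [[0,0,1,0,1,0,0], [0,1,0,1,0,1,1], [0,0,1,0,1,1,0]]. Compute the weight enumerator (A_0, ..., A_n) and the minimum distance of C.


Weight distribution: A_0 = 1, A_1 = 1, A_2 = 1, A_3 = 2, A_4 = 1, A_5 = 1, A_6 = 1. Minimum distance d = 1.

Enumerate all 2^3 = 8 messages m ∈ F_2^3.
For each, compute codeword c = mG in F_2^7, then tally its weight.
  m = 000 → c = 0000000, weight = 0.
  m = 100 → c = 0010100, weight = 2.
  m = 010 → c = 0101011, weight = 4.
  m = 110 → c = 0111111, weight = 6.
  m = 001 → c = 0010110, weight = 3.
  m = 101 → c = 0000010, weight = 1.
  m = 011 → c = 0111101, weight = 5.
  m = 111 → c = 0101001, weight = 3.
Tally weights:
  weight 0: 1 codewords.
  weight 1: 1 codewords.
  weight 2: 1 codewords.
  weight 3: 2 codewords.
  weight 4: 1 codewords.
  weight 5: 1 codewords.
  weight 6: 1 codewords.
Minimum distance d = smallest w > 0 with A_w > 0 = 1.
Sanity: Σ A_w = 8 = 2^3 = 8 ✓.


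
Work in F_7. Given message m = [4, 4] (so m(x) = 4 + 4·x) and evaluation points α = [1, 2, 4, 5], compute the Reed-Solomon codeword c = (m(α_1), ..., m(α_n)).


c = [1, 5, 6, 3]

Message polynomial: m(x) = 4 + 4·x (mod 7).
For each evaluation point α_i, compute m(α_i) mod 7:
  α_1 = 1: Horner steps 4 → 1, so m(1) = 1.
  α_2 = 2: Horner steps 4 → 5, so m(2) = 5.
  α_3 = 4: Horner steps 4 → 6, so m(4) = 6.
  α_4 = 5: Horner steps 4 → 3, so m(5) = 3.
Codeword c = [1, 5, 6, 3] ∈ F_7^4.


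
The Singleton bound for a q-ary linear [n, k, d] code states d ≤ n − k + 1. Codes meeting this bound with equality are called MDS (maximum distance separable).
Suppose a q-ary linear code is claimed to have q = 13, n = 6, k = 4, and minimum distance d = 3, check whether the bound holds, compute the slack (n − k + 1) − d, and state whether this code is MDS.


Singleton RHS = n − k + 1 = 3, slack = 0, bound satisfied, MDS.

Singleton bound: d ≤ n − k + 1.
Here n = 6, k = 4, so n − k + 1 = 3.
Given d = 3, check d ≤ 3: YES.
Slack = (n − k + 1) − d = 0.
The code is MDS (slack = 0).
Description: the claimed parameters are [6, 4, 3]_13; such a code would be MDS (meets Singleton bound).


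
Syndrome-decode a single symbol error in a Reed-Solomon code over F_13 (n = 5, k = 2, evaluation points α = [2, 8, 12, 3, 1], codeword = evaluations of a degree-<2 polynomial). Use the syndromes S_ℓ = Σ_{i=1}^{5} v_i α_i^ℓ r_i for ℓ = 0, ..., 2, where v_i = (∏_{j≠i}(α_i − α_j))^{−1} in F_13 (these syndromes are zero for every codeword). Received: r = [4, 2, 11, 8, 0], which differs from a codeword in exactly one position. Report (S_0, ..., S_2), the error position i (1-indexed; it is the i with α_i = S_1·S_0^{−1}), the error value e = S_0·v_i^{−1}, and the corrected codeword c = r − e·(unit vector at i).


S = (4, 9, 4), error at position 3, error magnitude e = 6, c = [4, 2, 5, 8, 0].

Step 1: column multipliers v_i = (∏_{j≠i}(α_i − α_j))^{−1} mod 13.
  i = 1 (α = 2): (2−8)(2−12)(2−3)(2−1) = (−6)·(−10)·(−1)·1 = −60 ≡ 5, so v_1 = 5^{−1} = 8 (mod 13).
  i = 2 (α = 8): (8−2)(8−12)(8−3)(8−1) = 6·(−4)·5·7 = −840 ≡ 5, so v_2 = 5^{−1} = 8 (mod 13).
  i = 3 (α = 12): (12−2)(12−8)(12−3)(12−1) = 10·4·9·11 = 3960 ≡ 8, so v_3 = 8^{−1} = 5 (mod 13).
  i = 4 (α = 3): (3−2)(3−8)(3−12)(3−1) = 1·(−5)·(−9)·2 = 90 ≡ 12, so v_4 = 12^{−1} = 12 (mod 13).
  i = 5 (α = 1): (1−2)(1−8)(1−12)(1−3) = (−1)·(−7)·(−11)·(−2) = 154 ≡ 11, so v_5 = 11^{−1} = 6 (mod 13).
  v = [8, 8, 5, 12, 6].
Step 2: syndromes of r = [4, 2, 11, 8, 0] (all sums mod 13).
  S_0 = Σ v_i r_i = 8·4 + 8·2 + 5·11 + 12·8 + 6·0 = 199 ≡ 4.
  S_1 = Σ v_i α_i r_i = 8·2·4 + 8·8·2 + 5·12·11 + 12·3·8 + 6·1·0 = 1140 ≡ 9.
  α_i^2 mod 13 = [4, 12, 1, 9, 1].
  S_2 = Σ v_i α_i^2 r_i = 8·4·4 + 8·12·2 + 5·1·11 + 12·9·8 + 6·1·0 = 1239 ≡ 4.
  S = (4, 9, 4) ≠ 0, so r is not a codeword (an error is present).
Step 3: locate the error. For a single error e at position i, S_ℓ = v_i·e·α_i^ℓ, so α_err = S_1/S_0.
  S_0^{−1} = 4^{−1} = 10 (mod 13), so α_err = 9·10 = 90 ≡ 12 = α_3. Error position i = 3.
  Consistency check: S_2/S_1 = 4·3 = 12 ≡ 12 = α_err ✓ (single-error assumption holds).
Step 4: error magnitude e = S_0/v_3 = S_0·∏_{j≠3}(α_3 − α_j) = 4·8 = 32 ≡ 6 (mod 13).
Step 5: correct position 3: c_3 = r_3 − e = 11 − 6 ≡ 5 (mod 13). Hence c = [4, 2, 5, 8, 0].
  Check: interpolating c through the α_i gives m(x) = 9 + 4·x (degree < 2) with m(α_i) = c_i for every i, so c is indeed a codeword.


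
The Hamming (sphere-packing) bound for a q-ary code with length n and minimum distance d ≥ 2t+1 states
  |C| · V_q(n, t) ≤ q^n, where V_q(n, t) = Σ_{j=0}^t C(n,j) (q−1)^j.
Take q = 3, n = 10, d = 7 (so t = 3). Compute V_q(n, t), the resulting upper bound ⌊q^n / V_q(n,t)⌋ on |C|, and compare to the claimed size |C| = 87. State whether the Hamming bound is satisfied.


V_q(n, t) = 1161, q^n = 59049, Hamming bound = 50, |C| = 87 > bound (violated).

Step 1: Compute V_q(n, t) = Σ_{j=0}^3 C(n, j) (q−1)^j.
  j = 0: C(10,0)·(2)^0 = 1·1 = 1.
  j = 1: C(10,1)·(2)^1 = 10·2 = 20.
  j = 2: C(10,2)·(2)^2 = 45·4 = 180.
  j = 3: C(10,3)·(2)^3 = 120·8 = 960.
  V_q(n, t) = 1 + 20 + 180 + 960 = 1161.
Step 2: q^n = 3^10 = 59049.
Step 3: Hamming bound ⌊q^n / V_q(n,t)⌋ = ⌊59049/1161⌋ = 50.
Step 4: Compare |C| = 87 to 50: violated.
The claimed |C| lies above the Hamming bound, so no 3-ary code of length 10 with d ≥ 7 can have 87 codewords.


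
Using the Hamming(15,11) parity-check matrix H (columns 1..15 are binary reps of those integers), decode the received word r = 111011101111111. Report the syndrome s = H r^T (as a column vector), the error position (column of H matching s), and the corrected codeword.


s = (1, 1, 0, 0)^T, error position = 12, corrected codeword c = 111011101110111

Compute s = H r^T mod 2 one row at a time:
  s_1 = 0 + 1 + 1 + 1 + 1 + 1 + 1 + 1 = 7 ≡ 1 (mod 2).
  s_2 = 0 + 1 + 1 + 1 + 1 + 1 + 1 + 1 = 7 ≡ 1 (mod 2).
  s_3 = 1 + 1 + 1 + 1 + 1 + 1 + 1 + 1 = 8 ≡ 0 (mod 2).
  s_4 = 1 + 1 + 1 + 1 + 1 + 1 + 1 + 1 = 8 ≡ 0 (mod 2).
s = (1, 1, 0, 0)^T — this equals column 12 of H (binary 1100), so error is at position 12.
Correct: flip bit 12 of r = 111011101111111 to get c = 111011101110111.


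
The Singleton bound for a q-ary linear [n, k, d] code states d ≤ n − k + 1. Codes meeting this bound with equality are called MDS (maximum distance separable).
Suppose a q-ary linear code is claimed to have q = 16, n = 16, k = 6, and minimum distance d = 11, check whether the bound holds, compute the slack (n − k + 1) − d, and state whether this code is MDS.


Singleton RHS = n − k + 1 = 11, slack = 0, bound satisfied, MDS.

Singleton bound: d ≤ n − k + 1.
Here n = 16, k = 6, so n − k + 1 = 11.
Given d = 11, check d ≤ 11: YES.
Slack = (n − k + 1) − d = 0.
The code is MDS (slack = 0).
Description: the claimed parameters are [16, 6, 11]_16; such a code would be MDS (meets Singleton bound).


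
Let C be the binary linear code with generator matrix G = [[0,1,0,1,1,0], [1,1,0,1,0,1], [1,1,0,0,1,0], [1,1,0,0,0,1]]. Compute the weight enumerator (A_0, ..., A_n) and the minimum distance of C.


Weight distribution: A_0 = 1, A_1 = 2, A_2 = 4, A_3 = 6, A_4 = 3. Minimum distance d = 1.

Enumerate all 2^4 = 16 messages m ∈ F_2^4.
For each, compute codeword c = mG in F_2^6, then tally its weight.
  m = 0000 → c = 000000, weight = 0.
  m = 1000 → c = 010110, weight = 3.
  m = 0100 → c = 110101, weight = 4.
  m = 1100 → c = 100011, weight = 3.
  m = 0010 → c = 110010, weight = 3.
  m = 1010 → c = 100100, weight = 2.
  m = 0110 → c = 000111, weight = 3.
  m = 1110 → c = 010001, weight = 2.
  m = 0001 → c = 110001, weight = 3.
  m = 1001 → c = 100111, weight = 4.
  m = 0101 → c = 000100, weight = 1.
  m = 1101 → c = 010010, weight = 2.
  m = 0011 → c = 000011, weight = 2.
  m = 1011 → c = 010101, weight = 3.
  m = 0111 → c = 110110, weight = 4.
  m = 1111 → c = 100000, weight = 1.
Tally weights:
  weight 0: 1 codewords.
  weight 1: 2 codewords.
  weight 2: 4 codewords.
  weight 3: 6 codewords.
  weight 4: 3 codewords.
Minimum distance d = smallest w > 0 with A_w > 0 = 1.
Sanity: Σ A_w = 16 = 2^4 = 16 ✓.


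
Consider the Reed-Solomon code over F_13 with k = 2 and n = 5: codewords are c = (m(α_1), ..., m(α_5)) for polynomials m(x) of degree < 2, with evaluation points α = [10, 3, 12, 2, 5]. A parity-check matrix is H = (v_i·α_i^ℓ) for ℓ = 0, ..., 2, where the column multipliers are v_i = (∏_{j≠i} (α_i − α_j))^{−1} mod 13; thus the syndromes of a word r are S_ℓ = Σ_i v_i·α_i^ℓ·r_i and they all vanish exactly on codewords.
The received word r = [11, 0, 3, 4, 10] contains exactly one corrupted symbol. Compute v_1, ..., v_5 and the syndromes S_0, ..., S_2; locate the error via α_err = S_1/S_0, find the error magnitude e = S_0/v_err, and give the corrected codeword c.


S = (9, 6, 4), error at position 5, error magnitude e = 5, c = [11, 0, 3, 4, 5].

Step 1: column multipliers v_i = (∏_{j≠i}(α_i − α_j))^{−1} mod 13.
  i = 1 (α = 10): (10−3)(10−12)(10−2)(10−5) = 7·(−2)·8·5 = −560 ≡ 12, so v_1 = 12^{−1} = 12 (mod 13).
  i = 2 (α = 3): (3−10)(3−12)(3−2)(3−5) = (−7)·(−9)·1·(−2) = −126 ≡ 4, so v_2 = 4^{−1} = 10 (mod 13).
  i = 3 (α = 12): (12−10)(12−3)(12−2)(12−5) = 2·9·10·7 = 1260 ≡ 12, so v_3 = 12^{−1} = 12 (mod 13).
  i = 4 (α = 2): (2−10)(2−3)(2−12)(2−5) = (−8)·(−1)·(−10)·(−3) = 240 ≡ 6, so v_4 = 6^{−1} = 11 (mod 13).
  i = 5 (α = 5): (5−10)(5−3)(5−12)(5−2) = (−5)·2·(−7)·3 = 210 ≡ 2, so v_5 = 2^{−1} = 7 (mod 13).
  v = [12, 10, 12, 11, 7].
Step 2: syndromes of r = [11, 0, 3, 4, 10] (all sums mod 13).
  S_0 = Σ v_i r_i = 12·11 + 10·0 + 12·3 + 11·4 + 7·10 = 282 ≡ 9.
  S_1 = Σ v_i α_i r_i = 12·10·11 + 10·3·0 + 12·12·3 + 11·2·4 + 7·5·10 = 2190 ≡ 6.
  α_i^2 mod 13 = [9, 9, 1, 4, 12].
  S_2 = Σ v_i α_i^2 r_i = 12·9·11 + 10·9·0 + 12·1·3 + 11·4·4 + 7·12·10 = 2240 ≡ 4.
  S = (9, 6, 4) ≠ 0, so r is not a codeword (an error is present).
Step 3: locate the error. For a single error e at position i, S_ℓ = v_i·e·α_i^ℓ, so α_err = S_1/S_0.
  S_0^{−1} = 9^{−1} = 3 (mod 13), so α_err = 6·3 = 18 ≡ 5 = α_5. Error position i = 5.
  Consistency check: S_2/S_1 = 4·11 = 44 ≡ 5 = α_err ✓ (single-error assumption holds).
Step 4: error magnitude e = S_0/v_5 = S_0·∏_{j≠5}(α_5 − α_j) = 9·2 = 18 ≡ 5 (mod 13).
Step 5: correct position 5: c_5 = r_5 − e = 10 − 5 ≡ 5 (mod 13). Hence c = [11, 0, 3, 4, 5].
  Check: interpolating c through the α_i gives m(x) = 12 + 9·x (degree < 2) with m(α_i) = c_i for every i, so c is indeed a codeword.


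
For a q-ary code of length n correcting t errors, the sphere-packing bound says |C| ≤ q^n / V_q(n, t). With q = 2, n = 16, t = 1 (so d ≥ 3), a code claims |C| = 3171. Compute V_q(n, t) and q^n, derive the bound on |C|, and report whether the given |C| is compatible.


V_q(n, t) = 17, q^n = 65536, Hamming bound = 3855, |C| = 3171 ≤ bound (satisfied).

Step 1: Compute V_q(n, t) = Σ_{j=0}^1 C(n, j) (q−1)^j.
  j = 0: C(16,0)·(1)^0 = 1·1 = 1.
  j = 1: C(16,1)·(1)^1 = 16·1 = 16.
  V_q(n, t) = 1 + 16 = 17.
Step 2: q^n = 2^16 = 65536.
Step 3: Hamming bound ⌊q^n / V_q(n,t)⌋ = ⌊65536/17⌋ = 3855.
Step 4: Compare |C| = 3171 to 3855: satisfied.
The claimed |C| lies below the Hamming bound.


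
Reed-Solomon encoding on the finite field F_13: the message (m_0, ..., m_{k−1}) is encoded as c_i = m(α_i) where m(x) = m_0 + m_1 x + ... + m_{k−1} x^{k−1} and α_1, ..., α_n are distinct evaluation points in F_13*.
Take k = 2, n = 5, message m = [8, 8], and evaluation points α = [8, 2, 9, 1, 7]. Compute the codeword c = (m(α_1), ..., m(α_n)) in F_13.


c = [7, 11, 2, 3, 12]

Message polynomial: m(x) = 8 + 8·x (mod 13).
For each evaluation point α_i, compute m(α_i) mod 13:
  α_1 = 8: Horner steps 8 → 7, so m(8) = 7.
  α_2 = 2: Horner steps 8 → 11, so m(2) = 11.
  α_3 = 9: Horner steps 8 → 2, so m(9) = 2.
  α_4 = 1: Horner steps 8 → 3, so m(1) = 3.
  α_5 = 7: Horner steps 8 → 12, so m(7) = 12.
Codeword c = [7, 11, 2, 3, 12] ∈ F_13^5.


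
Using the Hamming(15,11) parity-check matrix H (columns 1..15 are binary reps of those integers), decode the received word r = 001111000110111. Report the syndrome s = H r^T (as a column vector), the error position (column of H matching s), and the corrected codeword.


s = (1, 0, 0, 1)^T, error position = 9, corrected codeword c = 001111001110111

Compute s = H r^T mod 2 one row at a time:
  s_1 = 0 + 0 + 1 + 1 + 0 + 1 + 1 + 1 = 5 ≡ 1 (mod 2).
  s_2 = 1 + 1 + 1 + 0 + 0 + 1 + 1 + 1 = 6 ≡ 0 (mod 2).
  s_3 = 0 + 1 + 1 + 0 + 1 + 1 + 1 + 1 = 6 ≡ 0 (mod 2).
  s_4 = 0 + 1 + 1 + 0 + 0 + 1 + 1 + 1 = 5 ≡ 1 (mod 2).
s = (1, 0, 0, 1)^T — this equals column 9 of H (binary 1001), so error is at position 9.
Correct: flip bit 9 of r = 001111000110111 to get c = 001111001110111.


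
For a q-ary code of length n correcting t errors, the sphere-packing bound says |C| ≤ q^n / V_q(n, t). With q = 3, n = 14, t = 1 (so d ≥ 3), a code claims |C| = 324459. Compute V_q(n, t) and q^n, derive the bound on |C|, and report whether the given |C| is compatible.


V_q(n, t) = 29, q^n = 4782969, Hamming bound = 164929, |C| = 324459 > bound (violated).

Step 1: Compute V_q(n, t) = Σ_{j=0}^1 C(n, j) (q−1)^j.
  j = 0: C(14,0)·(2)^0 = 1·1 = 1.
  j = 1: C(14,1)·(2)^1 = 14·2 = 28.
  V_q(n, t) = 1 + 28 = 29.
Step 2: q^n = 3^14 = 4782969.
Step 3: Hamming bound ⌊q^n / V_q(n,t)⌋ = ⌊4782969/29⌋ = 164929.
Step 4: Compare |C| = 324459 to 164929: violated.
The claimed |C| lies above the Hamming bound, so no 3-ary code of length 14 with d ≥ 3 can have 324459 codewords.


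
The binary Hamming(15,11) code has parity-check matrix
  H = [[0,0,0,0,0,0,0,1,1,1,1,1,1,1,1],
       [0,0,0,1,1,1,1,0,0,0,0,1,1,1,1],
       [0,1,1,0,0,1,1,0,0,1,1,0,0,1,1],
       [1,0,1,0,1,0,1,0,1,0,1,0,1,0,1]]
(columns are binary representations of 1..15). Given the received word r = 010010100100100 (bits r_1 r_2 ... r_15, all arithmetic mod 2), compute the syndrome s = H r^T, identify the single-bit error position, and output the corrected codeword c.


s = (0, 1, 1, 1)^T, error position = 7, corrected codeword c = 010010000100100

Compute s = H r^T mod 2 one row at a time:
  s_1 = 0 + 0 + 1 + 0 + 0 + 1 + 0 + 0 = 2 ≡ 0 (mod 2).
  s_2 = 0 + 1 + 0 + 1 + 0 + 1 + 0 + 0 = 3 ≡ 1 (mod 2).
  s_3 = 1 + 0 + 0 + 1 + 1 + 0 + 0 + 0 = 3 ≡ 1 (mod 2).
  s_4 = 0 + 0 + 1 + 1 + 0 + 0 + 1 + 0 = 3 ≡ 1 (mod 2).
s = (0, 1, 1, 1)^T — this equals column 7 of H (binary 0111), so error is at position 7.
Correct: flip bit 7 of r = 010010100100100 to get c = 010010000100100.


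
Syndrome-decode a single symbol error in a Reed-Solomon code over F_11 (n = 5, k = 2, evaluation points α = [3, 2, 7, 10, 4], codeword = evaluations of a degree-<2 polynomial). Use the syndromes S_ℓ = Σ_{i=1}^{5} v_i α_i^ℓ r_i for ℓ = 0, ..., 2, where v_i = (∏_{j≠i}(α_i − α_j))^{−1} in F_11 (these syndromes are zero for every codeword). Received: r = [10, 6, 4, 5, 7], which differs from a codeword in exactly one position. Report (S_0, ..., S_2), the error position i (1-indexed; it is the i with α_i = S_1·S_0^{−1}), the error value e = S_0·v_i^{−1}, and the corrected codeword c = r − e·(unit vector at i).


S = (5, 9, 3), error at position 5, error magnitude e = 4, c = [10, 6, 4, 5, 3].

Step 1: column multipliers v_i = (∏_{j≠i}(α_i − α_j))^{−1} mod 11.
  i = 1 (α = 3): (3−2)(3−7)(3−10)(3−4) = 1·(−4)·(−7)·(−1) = −28 ≡ 5, so v_1 = 5^{−1} = 9 (mod 11).
  i = 2 (α = 2): (2−3)(2−7)(2−10)(2−4) = (−1)·(−5)·(−8)·(−2) = 80 ≡ 3, so v_2 = 3^{−1} = 4 (mod 11).
  i = 3 (α = 7): (7−3)(7−2)(7−10)(7−4) = 4·5·(−3)·3 = −180 ≡ 7, so v_3 = 7^{−1} = 8 (mod 11).
  i = 4 (α = 10): (10−3)(10−2)(10−7)(10−4) = 7·8·3·6 = 1008 ≡ 7, so v_4 = 7^{−1} = 8 (mod 11).
  i = 5 (α = 4): (4−3)(4−2)(4−7)(4−10) = 1·2·(−3)·(−6) = 36 ≡ 3, so v_5 = 3^{−1} = 4 (mod 11).
  v = [9, 4, 8, 8, 4].
Step 2: syndromes of r = [10, 6, 4, 5, 7] (all sums mod 11).
  S_0 = Σ v_i r_i = 9·10 + 4·6 + 8·4 + 8·5 + 4·7 = 214 ≡ 5.
  S_1 = Σ v_i α_i r_i = 9·3·10 + 4·2·6 + 8·7·4 + 8·10·5 + 4·4·7 = 1054 ≡ 9.
  α_i^2 mod 11 = [9, 4, 5, 1, 5].
  S_2 = Σ v_i α_i^2 r_i = 9·9·10 + 4·4·6 + 8·5·4 + 8·1·5 + 4·5·7 = 1246 ≡ 3.
  S = (5, 9, 3) ≠ 0, so r is not a codeword (an error is present).
Step 3: locate the error. For a single error e at position i, S_ℓ = v_i·e·α_i^ℓ, so α_err = S_1/S_0.
  S_0^{−1} = 5^{−1} = 9 (mod 11), so α_err = 9·9 = 81 ≡ 4 = α_5. Error position i = 5.
  Consistency check: S_2/S_1 = 3·5 = 15 ≡ 4 = α_err ✓ (single-error assumption holds).
Step 4: error magnitude e = S_0/v_5 = S_0·∏_{j≠5}(α_5 − α_j) = 5·3 = 15 ≡ 4 (mod 11).
Step 5: correct position 5: c_5 = r_5 − e = 7 − 4 ≡ 3 (mod 11). Hence c = [10, 6, 4, 5, 3].
  Check: interpolating c through the α_i gives m(x) = 9 + 4·x (degree < 2) with m(α_i) = c_i for every i, so c is indeed a codeword.


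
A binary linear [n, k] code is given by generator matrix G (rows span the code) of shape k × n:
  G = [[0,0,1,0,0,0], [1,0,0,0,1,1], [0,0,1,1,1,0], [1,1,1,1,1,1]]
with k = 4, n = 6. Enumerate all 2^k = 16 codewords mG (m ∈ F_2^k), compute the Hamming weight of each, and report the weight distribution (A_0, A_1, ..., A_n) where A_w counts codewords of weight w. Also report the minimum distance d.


Weight distribution: A_0 = 1, A_1 = 1, A_2 = 3, A_3 = 6, A_4 = 3, A_5 = 1, A_6 = 1. Minimum distance d = 1.

Enumerate all 2^4 = 16 messages m ∈ F_2^4.
For each, compute codeword c = mG in F_2^6, then tally its weight.
  m = 0000 → c = 000000, weight = 0.
  m = 1000 → c = 001000, weight = 1.
  m = 0100 → c = 100011, weight = 3.
  m = 1100 → c = 101011, weight = 4.
  m = 0010 → c = 001110, weight = 3.
  m = 1010 → c = 000110, weight = 2.
  m = 0110 → c = 101101, weight = 4.
  m = 1110 → c = 100101, weight = 3.
  m = 0001 → c = 111111, weight = 6.
  m = 1001 → c = 110111, weight = 5.
  m = 0101 → c = 011100, weight = 3.
  m = 1101 → c = 010100, weight = 2.
  m = 0011 → c = 110001, weight = 3.
  m = 1011 → c = 111001, weight = 4.
  m = 0111 → c = 010010, weight = 2.
  m = 1111 → c = 011010, weight = 3.
Tally weights:
  weight 0: 1 codewords.
  weight 1: 1 codewords.
  weight 2: 3 codewords.
  weight 3: 6 codewords.
  weight 4: 3 codewords.
  weight 5: 1 codewords.
  weight 6: 1 codewords.
Minimum distance d = smallest w > 0 with A_w > 0 = 1.
Sanity: Σ A_w = 16 = 2^4 = 16 ✓.


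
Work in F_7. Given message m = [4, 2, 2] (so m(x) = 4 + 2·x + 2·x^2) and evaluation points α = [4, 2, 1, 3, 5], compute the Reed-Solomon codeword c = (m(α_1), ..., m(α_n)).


c = [2, 2, 1, 0, 1]

Message polynomial: m(x) = 4 + 2·x + 2·x^2 (mod 7).
For each evaluation point α_i, compute m(α_i) mod 7:
  α_1 = 4: Horner steps 2 → 3 → 2, so m(4) = 2.
  α_2 = 2: Horner steps 2 → 6 → 2, so m(2) = 2.
  α_3 = 1: Horner steps 2 → 4 → 1, so m(1) = 1.
  α_4 = 3: Horner steps 2 → 1 → 0, so m(3) = 0.
  α_5 = 5: Horner steps 2 → 5 → 1, so m(5) = 1.
Codeword c = [2, 2, 1, 0, 1] ∈ F_7^5.


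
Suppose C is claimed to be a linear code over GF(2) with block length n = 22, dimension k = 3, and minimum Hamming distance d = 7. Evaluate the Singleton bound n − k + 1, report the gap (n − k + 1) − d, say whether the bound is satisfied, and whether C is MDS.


Singleton RHS = n − k + 1 = 20, slack = 13, bound satisfied, not MDS.

Singleton bound: d ≤ n − k + 1.
Here n = 22, k = 3, so n − k + 1 = 20.
Given d = 7, check d ≤ 20: YES.
Slack = (n − k + 1) − d = 13.
The code is NOT MDS (slack = 13 > 0).
Description: the claimed parameters are [22, 3, 7]_2; such a code would be non-MDS.


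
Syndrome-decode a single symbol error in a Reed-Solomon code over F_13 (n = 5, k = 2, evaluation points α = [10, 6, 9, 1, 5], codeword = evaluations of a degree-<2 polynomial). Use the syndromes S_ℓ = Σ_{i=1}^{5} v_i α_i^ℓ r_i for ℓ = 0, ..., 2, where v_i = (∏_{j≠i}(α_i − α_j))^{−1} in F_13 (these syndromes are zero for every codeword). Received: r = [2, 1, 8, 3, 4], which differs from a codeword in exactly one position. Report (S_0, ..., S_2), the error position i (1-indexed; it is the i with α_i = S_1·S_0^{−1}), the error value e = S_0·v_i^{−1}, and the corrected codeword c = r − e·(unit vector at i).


S = (2, 5, 6), error at position 3, error magnitude e = 3, c = [2, 1, 5, 3, 4].

Step 1: column multipliers v_i = (∏_{j≠i}(α_i − α_j))^{−1} mod 13.
  i = 1 (α = 10): (10−6)(10−9)(10−1)(10−5) = 4·1·9·5 = 180 ≡ 11, so v_1 = 11^{−1} = 6 (mod 13).
  i = 2 (α = 6): (6−10)(6−9)(6−1)(6−5) = (−4)·(−3)·5·1 = 60 ≡ 8, so v_2 = 8^{−1} = 5 (mod 13).
  i = 3 (α = 9): (9−10)(9−6)(9−1)(9−5) = (−1)·3·8·4 = −96 ≡ 8, so v_3 = 8^{−1} = 5 (mod 13).
  i = 4 (α = 1): (1−10)(1−6)(1−9)(1−5) = (−9)·(−5)·(−8)·(−4) = 1440 ≡ 10, so v_4 = 10^{−1} = 4 (mod 13).
  i = 5 (α = 5): (5−10)(5−6)(5−9)(5−1) = (−5)·(−1)·(−4)·4 = −80 ≡ 11, so v_5 = 11^{−1} = 6 (mod 13).
  v = [6, 5, 5, 4, 6].
Step 2: syndromes of r = [2, 1, 8, 3, 4] (all sums mod 13).
  S_0 = Σ v_i r_i = 6·2 + 5·1 + 5·8 + 4·3 + 6·4 = 93 ≡ 2.
  S_1 = Σ v_i α_i r_i = 6·10·2 + 5·6·1 + 5·9·8 + 4·1·3 + 6·5·4 = 642 ≡ 5.
  α_i^2 mod 13 = [9, 10, 3, 1, 12].
  S_2 = Σ v_i α_i^2 r_i = 6·9·2 + 5·10·1 + 5·3·8 + 4·1·3 + 6·12·4 = 578 ≡ 6.
  S = (2, 5, 6) ≠ 0, so r is not a codeword (an error is present).
Step 3: locate the error. For a single error e at position i, S_ℓ = v_i·e·α_i^ℓ, so α_err = S_1/S_0.
  S_0^{−1} = 2^{−1} = 7 (mod 13), so α_err = 5·7 = 35 ≡ 9 = α_3. Error position i = 3.
  Consistency check: S_2/S_1 = 6·8 = 48 ≡ 9 = α_err ✓ (single-error assumption holds).
Step 4: error magnitude e = S_0/v_3 = S_0·∏_{j≠3}(α_3 − α_j) = 2·8 = 16 ≡ 3 (mod 13).
Step 5: correct position 3: c_3 = r_3 − e = 8 − 3 ≡ 5 (mod 13). Hence c = [2, 1, 5, 3, 4].
  Check: interpolating c through the α_i gives m(x) = 6 + 10·x (degree < 2) with m(α_i) = c_i for every i, so c is indeed a codeword.


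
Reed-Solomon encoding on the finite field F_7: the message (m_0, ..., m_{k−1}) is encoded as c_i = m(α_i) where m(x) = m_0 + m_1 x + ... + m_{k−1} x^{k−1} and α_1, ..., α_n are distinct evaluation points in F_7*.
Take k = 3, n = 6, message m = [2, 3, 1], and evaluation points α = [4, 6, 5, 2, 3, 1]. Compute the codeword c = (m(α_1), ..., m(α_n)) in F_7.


c = [2, 0, 0, 5, 6, 6]

Message polynomial: m(x) = 2 + 3·x + 1·x^2 (mod 7).
For each evaluation point α_i, compute m(α_i) mod 7:
  α_1 = 4: Horner steps 1 → 0 → 2, so m(4) = 2.
  α_2 = 6: Horner steps 1 → 2 → 0, so m(6) = 0.
  α_3 = 5: Horner steps 1 → 1 → 0, so m(5) = 0.
  α_4 = 2: Horner steps 1 → 5 → 5, so m(2) = 5.
  α_5 = 3: Horner steps 1 → 6 → 6, so m(3) = 6.
  α_6 = 1: Horner steps 1 → 4 → 6, so m(1) = 6.
Codeword c = [2, 0, 0, 5, 6, 6] ∈ F_7^6.
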